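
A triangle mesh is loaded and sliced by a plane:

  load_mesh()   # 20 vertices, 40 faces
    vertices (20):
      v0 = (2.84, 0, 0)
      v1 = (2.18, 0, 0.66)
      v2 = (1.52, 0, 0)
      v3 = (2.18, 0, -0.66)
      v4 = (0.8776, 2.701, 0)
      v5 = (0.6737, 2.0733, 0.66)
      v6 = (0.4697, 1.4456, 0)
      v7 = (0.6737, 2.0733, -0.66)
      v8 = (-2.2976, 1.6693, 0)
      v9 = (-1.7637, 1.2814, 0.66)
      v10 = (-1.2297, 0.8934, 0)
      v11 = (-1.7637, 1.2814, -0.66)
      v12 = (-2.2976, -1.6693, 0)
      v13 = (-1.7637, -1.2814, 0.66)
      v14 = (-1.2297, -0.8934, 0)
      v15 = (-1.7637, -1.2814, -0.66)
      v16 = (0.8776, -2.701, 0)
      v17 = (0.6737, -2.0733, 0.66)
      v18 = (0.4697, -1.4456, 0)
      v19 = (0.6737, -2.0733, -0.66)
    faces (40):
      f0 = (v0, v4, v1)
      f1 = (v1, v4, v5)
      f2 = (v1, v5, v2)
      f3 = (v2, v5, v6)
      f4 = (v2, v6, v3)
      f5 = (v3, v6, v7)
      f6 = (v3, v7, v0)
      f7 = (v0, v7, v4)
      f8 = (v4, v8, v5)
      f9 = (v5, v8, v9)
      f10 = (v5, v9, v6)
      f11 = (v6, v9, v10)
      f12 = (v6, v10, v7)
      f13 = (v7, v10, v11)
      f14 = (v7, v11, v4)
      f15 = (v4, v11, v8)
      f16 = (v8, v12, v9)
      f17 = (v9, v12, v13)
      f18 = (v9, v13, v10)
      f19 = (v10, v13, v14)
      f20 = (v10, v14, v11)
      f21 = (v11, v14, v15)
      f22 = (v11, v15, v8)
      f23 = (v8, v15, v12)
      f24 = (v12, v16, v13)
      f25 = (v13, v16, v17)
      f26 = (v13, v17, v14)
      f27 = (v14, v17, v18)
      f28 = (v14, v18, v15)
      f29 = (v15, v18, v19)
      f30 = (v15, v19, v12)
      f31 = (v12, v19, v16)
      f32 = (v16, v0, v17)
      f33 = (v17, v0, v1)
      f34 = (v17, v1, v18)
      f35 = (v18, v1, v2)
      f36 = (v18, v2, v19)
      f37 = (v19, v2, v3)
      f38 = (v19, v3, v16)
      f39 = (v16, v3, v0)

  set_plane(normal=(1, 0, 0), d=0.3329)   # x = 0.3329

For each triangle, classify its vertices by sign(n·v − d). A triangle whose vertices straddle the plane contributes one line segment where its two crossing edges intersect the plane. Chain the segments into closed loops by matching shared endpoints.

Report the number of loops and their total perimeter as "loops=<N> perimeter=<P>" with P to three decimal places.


loops=2 perimeter=6.932

Straddling triangles (16 of 40):
  (v4,v8,v5) [+-+] → (0.3329, 2.52401, 0)–(0.3329, 2.02696, 0.5843)  len=0.7671
  (v5,v8,v9) [+--] → (0.3329, 2.02696, 0.5843)–(0.3329, 1.96258, 0.66)  len=0.0994
  (v5,v9,v6) [+-+] → (0.3329, 1.96258, 0.66)–(0.3329, 1.43554, 0.0404263)  len=0.8134
  (v6,v9,v10) [+--] → (0.3329, 1.43554, 0.0404263)–(0.3329, 1.40115, 0)  len=0.0531
  (v6,v10,v7) [+-+] → (0.3329, 1.40115, 0)–(0.3329, 1.86204, -0.541828)  len=0.7113
  (v7,v10,v11) [+--] → (0.3329, 1.86204, -0.541828)–(0.3329, 1.96258, -0.66)  len=0.1552
  (v7,v11,v4) [+-+] → (0.3329, 1.96258, -0.66)–(0.3329, 2.40824, -0.136108)  len=0.6878
  (v4,v11,v8) [+--] → (0.3329, 2.40824, -0.136108)–(0.3329, 2.52401, 0)  len=0.1787
  (v12,v16,v13) [-+-] → (0.3329, -2.52401, 0)–(0.3329, -2.40824, 0.136108)  len=0.1787
  (v13,v16,v17) [-++] → (0.3329, -2.40824, 0.136108)–(0.3329, -1.96258, 0.66)  len=0.6878
  (v13,v17,v14) [-+-] → (0.3329, -1.96258, 0.66)–(0.3329, -1.86204, 0.541828)  len=0.1552
  (v14,v17,v18) [-++] → (0.3329, -1.86204, 0.541828)–(0.3329, -1.40115, 0)  len=0.7113
  (v14,v18,v15) [-+-] → (0.3329, -1.40115, 0)–(0.3329, -1.43554, -0.0404263)  len=0.0531
  (v15,v18,v19) [-++] → (0.3329, -1.43554, -0.0404263)–(0.3329, -1.96258, -0.66)  len=0.8134
  (v15,v19,v12) [-+-] → (0.3329, -1.96258, -0.66)–(0.3329, -2.02696, -0.5843)  len=0.0994
  (v12,v19,v16) [-++] → (0.3329, -2.02696, -0.5843)–(0.3329, -2.52401, 0)  len=0.7671

Chained into 2 loop(s):
  loop 1: 8 segments, perimeter = 3.4660
  loop 2: 8 segments, perimeter = 3.4660
Total perimeter = 6.932


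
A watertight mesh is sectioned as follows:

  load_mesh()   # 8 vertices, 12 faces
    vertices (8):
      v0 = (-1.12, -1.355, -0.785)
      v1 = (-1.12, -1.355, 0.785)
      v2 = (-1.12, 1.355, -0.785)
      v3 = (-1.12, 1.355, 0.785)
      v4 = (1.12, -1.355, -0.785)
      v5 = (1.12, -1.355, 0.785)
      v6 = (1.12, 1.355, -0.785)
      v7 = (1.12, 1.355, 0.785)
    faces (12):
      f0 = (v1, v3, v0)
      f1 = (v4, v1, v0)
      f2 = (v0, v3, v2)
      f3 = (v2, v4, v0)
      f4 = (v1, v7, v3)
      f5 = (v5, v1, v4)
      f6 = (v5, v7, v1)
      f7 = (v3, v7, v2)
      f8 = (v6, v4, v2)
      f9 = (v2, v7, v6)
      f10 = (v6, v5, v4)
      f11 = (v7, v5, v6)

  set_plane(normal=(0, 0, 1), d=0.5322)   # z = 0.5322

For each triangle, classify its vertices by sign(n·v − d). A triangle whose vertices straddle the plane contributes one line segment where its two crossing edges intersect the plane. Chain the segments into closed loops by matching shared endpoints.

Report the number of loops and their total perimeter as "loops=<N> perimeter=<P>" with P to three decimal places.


Straddling triangles (8 of 12):
  (v1,v3,v0) [++-] → (-1.12, 0.918638, 0.5322)–(-1.12, -1.355, 0.5322)  len=2.2736
  (v4,v1,v0) [-+-] → (-0.759317, -1.355, 0.5322)–(-1.12, -1.355, 0.5322)  len=0.3607
  (v0,v3,v2) [-+-] → (-1.12, 0.918638, 0.5322)–(-1.12, 1.355, 0.5322)  len=0.4364
  (v5,v1,v4) [++-] → (-0.759317, -1.355, 0.5322)–(1.12, -1.355, 0.5322)  len=1.8793
  (v3,v7,v2) [++-] → (0.759317, 1.355, 0.5322)–(-1.12, 1.355, 0.5322)  len=1.8793
  (v2,v7,v6) [-+-] → (0.759317, 1.355, 0.5322)–(1.12, 1.355, 0.5322)  len=0.3607
  (v6,v5,v4) [-+-] → (1.12, -0.918638, 0.5322)–(1.12, -1.355, 0.5322)  len=0.4364
  (v7,v5,v6) [++-] → (1.12, -0.918638, 0.5322)–(1.12, 1.355, 0.5322)  len=2.2736

Chained into 1 loop(s):
  loop 1: 8 segments, perimeter = 9.9000
Total perimeter = 9.900

loops=1 perimeter=9.900


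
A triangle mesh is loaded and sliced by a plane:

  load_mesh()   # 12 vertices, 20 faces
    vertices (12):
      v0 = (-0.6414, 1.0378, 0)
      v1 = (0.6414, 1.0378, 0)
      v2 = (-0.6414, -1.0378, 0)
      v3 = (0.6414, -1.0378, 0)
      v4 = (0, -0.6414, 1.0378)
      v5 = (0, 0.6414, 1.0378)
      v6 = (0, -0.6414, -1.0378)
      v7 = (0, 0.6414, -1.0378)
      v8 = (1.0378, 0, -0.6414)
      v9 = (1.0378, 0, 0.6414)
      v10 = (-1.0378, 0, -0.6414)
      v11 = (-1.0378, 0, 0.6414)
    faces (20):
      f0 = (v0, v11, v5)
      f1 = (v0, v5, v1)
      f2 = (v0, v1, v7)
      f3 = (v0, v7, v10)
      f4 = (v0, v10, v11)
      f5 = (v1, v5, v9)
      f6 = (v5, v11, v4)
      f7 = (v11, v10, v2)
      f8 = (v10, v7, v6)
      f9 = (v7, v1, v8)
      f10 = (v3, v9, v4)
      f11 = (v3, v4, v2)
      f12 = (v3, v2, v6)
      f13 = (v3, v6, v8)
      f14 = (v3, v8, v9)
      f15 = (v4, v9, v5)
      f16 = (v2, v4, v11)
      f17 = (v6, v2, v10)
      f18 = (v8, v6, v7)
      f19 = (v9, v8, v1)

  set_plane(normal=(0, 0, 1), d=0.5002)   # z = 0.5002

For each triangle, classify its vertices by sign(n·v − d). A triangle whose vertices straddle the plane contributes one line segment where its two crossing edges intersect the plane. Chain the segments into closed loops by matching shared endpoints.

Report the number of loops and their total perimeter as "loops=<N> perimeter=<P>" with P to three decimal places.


Straddling triangles (10 of 20):
  (v0,v11,v5) [-++] → (-0.950535, 0.228465, 0.5002)–(-0.332257, 0.846743, 0.5002)  len=0.8744
  (v0,v5,v1) [-+-] → (-0.332257, 0.846743, 0.5002)–(0.332257, 0.846743, 0.5002)  len=0.6645
  (v0,v10,v11) [--+] → (-1.0378, 0, 0.5002)–(-0.950535, 0.228465, 0.5002)  len=0.2446
  (v1,v5,v9) [-++] → (0.332257, 0.846743, 0.5002)–(0.950535, 0.228465, 0.5002)  len=0.8744
  (v11,v10,v2) [+--] → (-1.0378, 0, 0.5002)–(-0.950535, -0.228465, 0.5002)  len=0.2446
  (v3,v9,v4) [-++] → (0.950535, -0.228465, 0.5002)–(0.332257, -0.846743, 0.5002)  len=0.8744
  (v3,v4,v2) [-+-] → (0.332257, -0.846743, 0.5002)–(-0.332257, -0.846743, 0.5002)  len=0.6645
  (v3,v8,v9) [--+] → (1.0378, 0, 0.5002)–(0.950535, -0.228465, 0.5002)  len=0.2446
  (v2,v4,v11) [-++] → (-0.332257, -0.846743, 0.5002)–(-0.950535, -0.228465, 0.5002)  len=0.8744
  (v9,v8,v1) [+--] → (1.0378, 0, 0.5002)–(0.950535, 0.228465, 0.5002)  len=0.2446

Chained into 1 loop(s):
  loop 1: 10 segments, perimeter = 5.8048
Total perimeter = 5.805

loops=1 perimeter=5.805


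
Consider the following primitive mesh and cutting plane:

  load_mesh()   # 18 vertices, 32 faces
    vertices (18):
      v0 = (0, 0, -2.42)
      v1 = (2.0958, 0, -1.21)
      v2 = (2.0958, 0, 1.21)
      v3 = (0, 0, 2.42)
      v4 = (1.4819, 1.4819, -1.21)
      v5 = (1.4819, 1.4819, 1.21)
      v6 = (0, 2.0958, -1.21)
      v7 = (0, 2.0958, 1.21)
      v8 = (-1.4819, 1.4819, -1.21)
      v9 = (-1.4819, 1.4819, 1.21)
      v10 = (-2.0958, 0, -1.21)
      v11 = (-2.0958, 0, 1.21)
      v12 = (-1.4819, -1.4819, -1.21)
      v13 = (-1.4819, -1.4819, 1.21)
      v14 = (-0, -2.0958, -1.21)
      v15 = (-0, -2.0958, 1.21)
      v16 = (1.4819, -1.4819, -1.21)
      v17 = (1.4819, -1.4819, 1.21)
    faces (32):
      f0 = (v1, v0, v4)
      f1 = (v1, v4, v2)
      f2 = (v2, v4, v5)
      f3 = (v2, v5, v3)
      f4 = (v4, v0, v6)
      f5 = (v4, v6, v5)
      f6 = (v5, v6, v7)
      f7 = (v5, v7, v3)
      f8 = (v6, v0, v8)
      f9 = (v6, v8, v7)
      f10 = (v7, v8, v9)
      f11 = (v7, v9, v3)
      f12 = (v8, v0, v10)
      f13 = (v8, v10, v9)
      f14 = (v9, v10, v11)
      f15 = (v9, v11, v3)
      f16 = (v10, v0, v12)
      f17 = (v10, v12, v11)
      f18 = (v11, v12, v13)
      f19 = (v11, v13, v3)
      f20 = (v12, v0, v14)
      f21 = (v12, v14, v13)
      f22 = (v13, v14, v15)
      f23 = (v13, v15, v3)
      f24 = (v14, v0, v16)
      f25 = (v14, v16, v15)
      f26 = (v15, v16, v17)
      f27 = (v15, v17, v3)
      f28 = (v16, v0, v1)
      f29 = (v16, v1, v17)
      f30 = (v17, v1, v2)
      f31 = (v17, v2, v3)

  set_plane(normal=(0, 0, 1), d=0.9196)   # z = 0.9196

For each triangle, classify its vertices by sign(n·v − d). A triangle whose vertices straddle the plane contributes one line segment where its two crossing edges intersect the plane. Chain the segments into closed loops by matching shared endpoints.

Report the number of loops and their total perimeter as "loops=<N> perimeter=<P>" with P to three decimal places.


Straddling triangles (16 of 32):
  (v1,v4,v2) [--+] → (2.02213, 0.177828, 0.9196)–(2.0958, 0, 0.9196)  len=0.1925
  (v2,v4,v5) [+-+] → (2.02213, 0.177828, 0.9196)–(1.4819, 1.4819, 0.9196)  len=1.4115
  (v4,v6,v5) [--+] → (1.30407, 1.55557, 0.9196)–(1.4819, 1.4819, 0.9196)  len=0.1925
  (v5,v6,v7) [+-+] → (1.30407, 1.55557, 0.9196)–(0, 2.0958, 0.9196)  len=1.4115
  (v6,v8,v7) [--+] → (-0.177828, 2.02213, 0.9196)–(0, 2.0958, 0.9196)  len=0.1925
  (v7,v8,v9) [+-+] → (-0.177828, 2.02213, 0.9196)–(-1.4819, 1.4819, 0.9196)  len=1.4115
  (v8,v10,v9) [--+] → (-1.55557, 1.30407, 0.9196)–(-1.4819, 1.4819, 0.9196)  len=0.1925
  (v9,v10,v11) [+-+] → (-1.55557, 1.30407, 0.9196)–(-2.0958, 0, 0.9196)  len=1.4115
  (v10,v12,v11) [--+] → (-2.02213, -0.177828, 0.9196)–(-2.0958, 0, 0.9196)  len=0.1925
  (v11,v12,v13) [+-+] → (-2.02213, -0.177828, 0.9196)–(-1.4819, -1.4819, 0.9196)  len=1.4115
  (v12,v14,v13) [--+] → (-1.30407, -1.55557, 0.9196)–(-1.4819, -1.4819, 0.9196)  len=0.1925
  (v13,v14,v15) [+-+] → (-1.30407, -1.55557, 0.9196)–(0, -2.0958, 0.9196)  len=1.4115
  (v14,v16,v15) [--+] → (0.177828, -2.02213, 0.9196)–(0, -2.0958, 0.9196)  len=0.1925
  (v15,v16,v17) [+-+] → (0.177828, -2.02213, 0.9196)–(1.4819, -1.4819, 0.9196)  len=1.4115
  (v16,v1,v17) [--+] → (1.55557, -1.30407, 0.9196)–(1.4819, -1.4819, 0.9196)  len=0.1925
  (v17,v1,v2) [+-+] → (1.55557, -1.30407, 0.9196)–(2.0958, 0, 0.9196)  len=1.4115

Chained into 1 loop(s):
  loop 1: 16 segments, perimeter = 12.8322
Total perimeter = 12.832

loops=1 perimeter=12.832


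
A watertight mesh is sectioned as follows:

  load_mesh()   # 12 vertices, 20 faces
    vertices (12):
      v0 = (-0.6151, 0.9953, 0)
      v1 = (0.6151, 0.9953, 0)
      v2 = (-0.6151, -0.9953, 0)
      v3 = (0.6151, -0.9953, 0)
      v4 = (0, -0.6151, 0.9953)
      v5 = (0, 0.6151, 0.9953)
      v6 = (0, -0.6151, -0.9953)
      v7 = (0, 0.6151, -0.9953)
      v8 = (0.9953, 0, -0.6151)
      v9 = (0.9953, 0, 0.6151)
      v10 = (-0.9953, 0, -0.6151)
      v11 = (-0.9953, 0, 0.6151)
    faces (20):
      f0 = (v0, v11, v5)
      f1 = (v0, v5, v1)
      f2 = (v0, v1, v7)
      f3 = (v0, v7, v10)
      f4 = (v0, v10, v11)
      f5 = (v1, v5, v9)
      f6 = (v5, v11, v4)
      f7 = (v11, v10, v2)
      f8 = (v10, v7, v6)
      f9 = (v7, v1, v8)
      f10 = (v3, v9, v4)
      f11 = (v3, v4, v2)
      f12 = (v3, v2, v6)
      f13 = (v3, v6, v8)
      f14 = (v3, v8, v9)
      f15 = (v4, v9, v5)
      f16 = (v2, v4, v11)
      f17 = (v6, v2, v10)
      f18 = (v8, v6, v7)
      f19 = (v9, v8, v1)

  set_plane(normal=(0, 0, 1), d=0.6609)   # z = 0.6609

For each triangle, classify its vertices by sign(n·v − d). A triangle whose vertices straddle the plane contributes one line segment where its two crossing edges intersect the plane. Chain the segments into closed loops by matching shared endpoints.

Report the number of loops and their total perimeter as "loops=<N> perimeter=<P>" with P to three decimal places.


Straddling triangles (8 of 20):
  (v0,v11,v5) [--+] → (-0.875403, 0.0740967, 0.6609)–(-0.206661, 0.742839, 0.6609)  len=0.9457
  (v0,v5,v1) [-+-] → (-0.206661, 0.742839, 0.6609)–(0.206661, 0.742839, 0.6609)  len=0.4133
  (v1,v5,v9) [-+-] → (0.206661, 0.742839, 0.6609)–(0.875403, 0.0740967, 0.6609)  len=0.9457
  (v5,v11,v4) [+-+] → (-0.875403, 0.0740967, 0.6609)–(-0.875403, -0.0740967, 0.6609)  len=0.1482
  (v3,v9,v4) [--+] → (0.875403, -0.0740967, 0.6609)–(0.206661, -0.742839, 0.6609)  len=0.9457
  (v3,v4,v2) [-+-] → (0.206661, -0.742839, 0.6609)–(-0.206661, -0.742839, 0.6609)  len=0.4133
  (v4,v9,v5) [+-+] → (0.875403, -0.0740967, 0.6609)–(0.875403, 0.0740967, 0.6609)  len=0.1482
  (v2,v4,v11) [-+-] → (-0.206661, -0.742839, 0.6609)–(-0.875403, -0.0740967, 0.6609)  len=0.9457

Chained into 1 loop(s):
  loop 1: 8 segments, perimeter = 4.9060
Total perimeter = 4.906

loops=1 perimeter=4.906


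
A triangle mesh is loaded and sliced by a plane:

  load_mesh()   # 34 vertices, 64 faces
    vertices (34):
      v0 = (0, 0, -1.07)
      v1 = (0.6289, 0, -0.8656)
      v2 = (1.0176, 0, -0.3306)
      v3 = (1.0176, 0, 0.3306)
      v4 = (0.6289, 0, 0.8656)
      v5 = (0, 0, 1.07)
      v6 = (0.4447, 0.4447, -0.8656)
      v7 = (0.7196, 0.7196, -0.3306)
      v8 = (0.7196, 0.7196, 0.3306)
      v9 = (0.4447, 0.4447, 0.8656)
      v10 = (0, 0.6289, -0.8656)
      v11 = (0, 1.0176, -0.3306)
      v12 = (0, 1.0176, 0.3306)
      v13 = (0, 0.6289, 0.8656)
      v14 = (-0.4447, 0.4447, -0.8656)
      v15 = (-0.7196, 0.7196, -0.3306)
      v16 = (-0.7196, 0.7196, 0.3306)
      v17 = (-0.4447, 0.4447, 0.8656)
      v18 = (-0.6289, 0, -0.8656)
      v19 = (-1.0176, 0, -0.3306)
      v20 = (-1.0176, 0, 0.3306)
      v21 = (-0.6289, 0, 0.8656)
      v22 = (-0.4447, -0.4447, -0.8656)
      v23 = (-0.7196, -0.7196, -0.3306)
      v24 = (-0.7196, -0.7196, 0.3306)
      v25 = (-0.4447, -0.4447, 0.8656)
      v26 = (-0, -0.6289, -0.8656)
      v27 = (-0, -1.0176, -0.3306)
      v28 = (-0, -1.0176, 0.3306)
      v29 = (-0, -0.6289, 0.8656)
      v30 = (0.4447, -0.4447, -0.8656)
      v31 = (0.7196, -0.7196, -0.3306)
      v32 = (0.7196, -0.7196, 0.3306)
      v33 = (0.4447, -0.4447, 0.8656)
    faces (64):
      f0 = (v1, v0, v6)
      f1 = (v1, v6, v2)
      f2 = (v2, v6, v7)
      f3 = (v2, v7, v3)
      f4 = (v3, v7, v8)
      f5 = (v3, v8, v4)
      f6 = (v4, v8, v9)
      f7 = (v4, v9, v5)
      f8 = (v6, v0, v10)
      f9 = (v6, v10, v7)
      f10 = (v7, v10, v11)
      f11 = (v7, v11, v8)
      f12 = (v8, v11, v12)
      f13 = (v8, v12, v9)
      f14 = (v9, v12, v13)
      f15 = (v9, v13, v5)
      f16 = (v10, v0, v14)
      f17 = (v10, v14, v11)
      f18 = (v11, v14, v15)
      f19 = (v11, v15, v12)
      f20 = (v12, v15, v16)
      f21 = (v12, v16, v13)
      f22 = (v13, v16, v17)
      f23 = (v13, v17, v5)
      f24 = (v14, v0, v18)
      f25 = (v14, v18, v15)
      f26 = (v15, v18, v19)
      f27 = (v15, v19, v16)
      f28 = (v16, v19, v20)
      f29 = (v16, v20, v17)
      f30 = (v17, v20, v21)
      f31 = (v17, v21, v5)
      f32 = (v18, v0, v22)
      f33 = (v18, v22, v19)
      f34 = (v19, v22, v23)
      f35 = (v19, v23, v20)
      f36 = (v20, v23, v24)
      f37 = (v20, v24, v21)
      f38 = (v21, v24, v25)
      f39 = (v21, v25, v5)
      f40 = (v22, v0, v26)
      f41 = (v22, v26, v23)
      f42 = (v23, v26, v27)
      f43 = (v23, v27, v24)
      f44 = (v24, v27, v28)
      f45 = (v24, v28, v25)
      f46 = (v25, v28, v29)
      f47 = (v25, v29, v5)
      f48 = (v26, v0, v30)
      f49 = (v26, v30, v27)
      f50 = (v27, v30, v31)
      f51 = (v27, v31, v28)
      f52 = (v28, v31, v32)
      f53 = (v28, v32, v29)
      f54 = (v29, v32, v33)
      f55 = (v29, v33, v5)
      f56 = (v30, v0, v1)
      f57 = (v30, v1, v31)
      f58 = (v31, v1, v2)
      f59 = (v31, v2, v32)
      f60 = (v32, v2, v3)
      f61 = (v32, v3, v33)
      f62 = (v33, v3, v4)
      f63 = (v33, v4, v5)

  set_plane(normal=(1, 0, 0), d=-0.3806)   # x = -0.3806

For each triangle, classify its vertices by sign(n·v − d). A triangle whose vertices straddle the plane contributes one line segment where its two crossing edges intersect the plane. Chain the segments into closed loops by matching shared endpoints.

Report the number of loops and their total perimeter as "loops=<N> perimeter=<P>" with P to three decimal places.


Straddling triangles (20 of 64):
  (v10,v0,v14) [++-] → (-0.3806, 0.3806, -0.895063)–(-0.3806, 0.471251, -0.8656)  len=0.0953
  (v10,v14,v11) [+-+] → (-0.3806, 0.471251, -0.8656)–(-0.3806, 0.527279, -0.788484)  len=0.0953
  (v11,v14,v15) [+--] → (-0.3806, 0.527279, -0.788484)–(-0.3806, 0.859986, -0.3306)  len=0.5660
  (v11,v15,v12) [+-+] → (-0.3806, 0.859986, -0.3306)–(-0.3806, 0.859986, -0.019112)  len=0.3115
  (v12,v15,v16) [+--] → (-0.3806, 0.859986, -0.019112)–(-0.3806, 0.859986, 0.3306)  len=0.3497
  (v12,v16,v13) [+-+] → (-0.3806, 0.859986, 0.3306)–(-0.3806, 0.676872, 0.582636)  len=0.3115
  (v13,v16,v17) [+--] → (-0.3806, 0.676872, 0.582636)–(-0.3806, 0.471251, 0.8656)  len=0.3498
  (v13,v17,v5) [+-+] → (-0.3806, 0.471251, 0.8656)–(-0.3806, 0.3806, 0.895063)  len=0.0953
  (v14,v0,v18) [-+-] → (-0.3806, 0.3806, -0.895063)–(-0.3806, 0, -0.9463)  len=0.3840
  (v17,v21,v5) [--+] → (-0.3806, 0, 0.9463)–(-0.3806, 0.3806, 0.895063)  len=0.3840
  (v18,v0,v22) [-+-] → (-0.3806, 0, -0.9463)–(-0.3806, -0.3806, -0.895063)  len=0.3840
  (v21,v25,v5) [--+] → (-0.3806, -0.3806, 0.895063)–(-0.3806, 0, 0.9463)  len=0.3840
  (v22,v0,v26) [-++] → (-0.3806, -0.3806, -0.895063)–(-0.3806, -0.471251, -0.8656)  len=0.0953
  (v22,v26,v23) [-+-] → (-0.3806, -0.471251, -0.8656)–(-0.3806, -0.676872, -0.582636)  len=0.3498
  (v23,v26,v27) [-++] → (-0.3806, -0.676872, -0.582636)–(-0.3806, -0.859986, -0.3306)  len=0.3115
  (v23,v27,v24) [-+-] → (-0.3806, -0.859986, -0.3306)–(-0.3806, -0.859986, 0.019112)  len=0.3497
  (v24,v27,v28) [-++] → (-0.3806, -0.859986, 0.019112)–(-0.3806, -0.859986, 0.3306)  len=0.3115
  (v24,v28,v25) [-+-] → (-0.3806, -0.859986, 0.3306)–(-0.3806, -0.527279, 0.788484)  len=0.5660
  (v25,v28,v29) [-++] → (-0.3806, -0.527279, 0.788484)–(-0.3806, -0.471251, 0.8656)  len=0.0953
  (v25,v29,v5) [-++] → (-0.3806, -0.471251, 0.8656)–(-0.3806, -0.3806, 0.895063)  len=0.0953

Chained into 1 loop(s):
  loop 1: 20 segments, perimeter = 5.8851
Total perimeter = 5.885

loops=1 perimeter=5.885


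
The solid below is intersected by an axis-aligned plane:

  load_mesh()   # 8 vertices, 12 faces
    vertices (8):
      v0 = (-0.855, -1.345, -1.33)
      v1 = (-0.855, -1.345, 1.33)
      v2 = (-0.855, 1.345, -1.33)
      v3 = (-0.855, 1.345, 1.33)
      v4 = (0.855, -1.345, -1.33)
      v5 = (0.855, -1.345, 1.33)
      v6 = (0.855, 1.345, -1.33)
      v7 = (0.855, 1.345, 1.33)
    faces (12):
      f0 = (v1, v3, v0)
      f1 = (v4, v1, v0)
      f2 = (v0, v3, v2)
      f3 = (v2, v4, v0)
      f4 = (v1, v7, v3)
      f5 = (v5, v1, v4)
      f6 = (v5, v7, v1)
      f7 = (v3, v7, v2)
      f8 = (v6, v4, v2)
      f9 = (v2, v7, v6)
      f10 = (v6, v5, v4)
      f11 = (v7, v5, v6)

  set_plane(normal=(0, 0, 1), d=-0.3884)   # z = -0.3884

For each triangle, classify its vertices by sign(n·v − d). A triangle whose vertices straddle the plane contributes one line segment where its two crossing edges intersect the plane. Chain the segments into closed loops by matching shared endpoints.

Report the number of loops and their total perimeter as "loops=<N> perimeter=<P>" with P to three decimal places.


Straddling triangles (8 of 12):
  (v1,v3,v0) [++-] → (-0.855, -0.39278, -0.3884)–(-0.855, -1.345, -0.3884)  len=0.9522
  (v4,v1,v0) [-+-] → (0.249686, -1.345, -0.3884)–(-0.855, -1.345, -0.3884)  len=1.1047
  (v0,v3,v2) [-+-] → (-0.855, -0.39278, -0.3884)–(-0.855, 1.345, -0.3884)  len=1.7378
  (v5,v1,v4) [++-] → (0.249686, -1.345, -0.3884)–(0.855, -1.345, -0.3884)  len=0.6053
  (v3,v7,v2) [++-] → (-0.249686, 1.345, -0.3884)–(-0.855, 1.345, -0.3884)  len=0.6053
  (v2,v7,v6) [-+-] → (-0.249686, 1.345, -0.3884)–(0.855, 1.345, -0.3884)  len=1.1047
  (v6,v5,v4) [-+-] → (0.855, 0.39278, -0.3884)–(0.855, -1.345, -0.3884)  len=1.7378
  (v7,v5,v6) [++-] → (0.855, 0.39278, -0.3884)–(0.855, 1.345, -0.3884)  len=0.9522

Chained into 1 loop(s):
  loop 1: 8 segments, perimeter = 8.8000
Total perimeter = 8.800

loops=1 perimeter=8.800


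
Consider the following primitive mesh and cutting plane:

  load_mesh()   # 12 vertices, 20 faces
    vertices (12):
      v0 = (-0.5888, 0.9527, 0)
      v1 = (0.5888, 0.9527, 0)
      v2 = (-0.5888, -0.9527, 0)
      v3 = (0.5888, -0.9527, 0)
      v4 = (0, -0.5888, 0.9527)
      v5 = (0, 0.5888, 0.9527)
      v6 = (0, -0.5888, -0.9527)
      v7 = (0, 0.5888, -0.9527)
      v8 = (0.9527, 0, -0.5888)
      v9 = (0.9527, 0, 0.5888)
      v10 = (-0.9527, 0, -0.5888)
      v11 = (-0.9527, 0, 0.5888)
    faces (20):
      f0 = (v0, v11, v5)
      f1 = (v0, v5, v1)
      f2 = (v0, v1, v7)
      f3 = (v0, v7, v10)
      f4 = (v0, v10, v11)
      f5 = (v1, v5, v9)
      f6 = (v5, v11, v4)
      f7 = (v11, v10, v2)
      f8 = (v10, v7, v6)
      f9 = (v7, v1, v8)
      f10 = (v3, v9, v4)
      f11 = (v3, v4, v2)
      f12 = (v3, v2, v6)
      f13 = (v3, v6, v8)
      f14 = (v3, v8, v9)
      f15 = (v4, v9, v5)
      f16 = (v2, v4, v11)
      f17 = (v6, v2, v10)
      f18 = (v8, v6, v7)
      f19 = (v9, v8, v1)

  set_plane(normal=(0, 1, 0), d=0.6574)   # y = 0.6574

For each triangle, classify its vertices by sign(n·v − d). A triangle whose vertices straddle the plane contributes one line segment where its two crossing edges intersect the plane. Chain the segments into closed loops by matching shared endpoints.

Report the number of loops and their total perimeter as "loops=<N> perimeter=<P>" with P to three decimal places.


loops=1 perimeter=4.515

Straddling triangles (8 of 20):
  (v0,v11,v5) [+--] → (-0.701595, 0.6574, 0.182505)–(-0.110997, 0.6574, 0.773103)  len=0.8352
  (v0,v5,v1) [+-+] → (-0.110997, 0.6574, 0.773103)–(0.110997, 0.6574, 0.773103)  len=0.2220
  (v0,v1,v7) [++-] → (0.110997, 0.6574, -0.773103)–(-0.110997, 0.6574, -0.773103)  len=0.2220
  (v0,v7,v10) [+--] → (-0.110997, 0.6574, -0.773103)–(-0.701595, 0.6574, -0.182505)  len=0.8352
  (v0,v10,v11) [+--] → (-0.701595, 0.6574, -0.182505)–(-0.701595, 0.6574, 0.182505)  len=0.3650
  (v1,v5,v9) [+--] → (0.110997, 0.6574, 0.773103)–(0.701595, 0.6574, 0.182505)  len=0.8352
  (v7,v1,v8) [-+-] → (0.110997, 0.6574, -0.773103)–(0.701595, 0.6574, -0.182505)  len=0.8352
  (v9,v8,v1) [--+] → (0.701595, 0.6574, -0.182505)–(0.701595, 0.6574, 0.182505)  len=0.3650

Chained into 1 loop(s):
  loop 1: 8 segments, perimeter = 4.5149
Total perimeter = 4.515


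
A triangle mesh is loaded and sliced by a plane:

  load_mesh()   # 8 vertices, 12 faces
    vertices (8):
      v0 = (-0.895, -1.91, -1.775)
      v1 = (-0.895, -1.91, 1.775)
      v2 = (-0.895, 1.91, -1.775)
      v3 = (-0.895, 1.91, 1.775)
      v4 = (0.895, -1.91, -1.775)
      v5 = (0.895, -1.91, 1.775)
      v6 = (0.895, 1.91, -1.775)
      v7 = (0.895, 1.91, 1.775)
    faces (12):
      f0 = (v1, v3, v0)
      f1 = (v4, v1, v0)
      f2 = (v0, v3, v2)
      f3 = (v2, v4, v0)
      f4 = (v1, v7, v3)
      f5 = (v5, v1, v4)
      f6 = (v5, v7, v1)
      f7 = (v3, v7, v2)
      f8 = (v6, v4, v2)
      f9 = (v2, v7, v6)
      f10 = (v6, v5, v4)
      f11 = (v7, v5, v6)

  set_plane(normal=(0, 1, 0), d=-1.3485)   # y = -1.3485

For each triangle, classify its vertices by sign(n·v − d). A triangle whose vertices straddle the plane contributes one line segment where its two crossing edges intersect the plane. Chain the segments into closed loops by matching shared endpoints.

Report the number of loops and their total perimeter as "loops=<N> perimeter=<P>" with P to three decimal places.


Straddling triangles (8 of 12):
  (v1,v3,v0) [-+-] → (-0.895, -1.3485, 1.775)–(-0.895, -1.3485, -1.25319)  len=3.0282
  (v0,v3,v2) [-++] → (-0.895, -1.3485, -1.25319)–(-0.895, -1.3485, -1.775)  len=0.5218
  (v2,v4,v0) [+--] → (0.631889, -1.3485, -1.775)–(-0.895, -1.3485, -1.775)  len=1.5269
  (v1,v7,v3) [-++] → (-0.631889, -1.3485, 1.775)–(-0.895, -1.3485, 1.775)  len=0.2631
  (v5,v7,v1) [-+-] → (0.895, -1.3485, 1.775)–(-0.631889, -1.3485, 1.775)  len=1.5269
  (v6,v4,v2) [+-+] → (0.895, -1.3485, -1.775)–(0.631889, -1.3485, -1.775)  len=0.2631
  (v6,v5,v4) [+--] → (0.895, -1.3485, 1.25319)–(0.895, -1.3485, -1.775)  len=3.0282
  (v7,v5,v6) [+-+] → (0.895, -1.3485, 1.775)–(0.895, -1.3485, 1.25319)  len=0.5218

Chained into 1 loop(s):
  loop 1: 8 segments, perimeter = 10.6800
Total perimeter = 10.680

loops=1 perimeter=10.680


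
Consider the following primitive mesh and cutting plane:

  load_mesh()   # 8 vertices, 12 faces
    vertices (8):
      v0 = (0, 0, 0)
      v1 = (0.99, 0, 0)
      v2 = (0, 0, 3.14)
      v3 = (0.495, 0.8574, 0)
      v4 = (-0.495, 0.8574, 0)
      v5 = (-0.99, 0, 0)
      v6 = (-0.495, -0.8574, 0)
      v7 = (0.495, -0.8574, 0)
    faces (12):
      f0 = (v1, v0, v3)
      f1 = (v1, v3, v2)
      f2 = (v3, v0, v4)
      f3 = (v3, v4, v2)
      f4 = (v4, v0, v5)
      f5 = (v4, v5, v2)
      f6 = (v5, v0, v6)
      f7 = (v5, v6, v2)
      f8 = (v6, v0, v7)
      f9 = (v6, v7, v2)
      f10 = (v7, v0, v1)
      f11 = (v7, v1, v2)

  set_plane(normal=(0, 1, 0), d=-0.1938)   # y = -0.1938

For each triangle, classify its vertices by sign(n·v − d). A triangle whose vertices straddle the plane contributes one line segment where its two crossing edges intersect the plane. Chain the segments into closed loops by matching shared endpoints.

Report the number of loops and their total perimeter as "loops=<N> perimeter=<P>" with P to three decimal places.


loops=1 perimeter=7.076

Straddling triangles (6 of 12):
  (v5,v0,v6) [++-] → (-0.111886, -0.1938, 0)–(-0.878114, -0.1938, 0)  len=0.7662
  (v5,v6,v2) [+-+] → (-0.878114, -0.1938, 0)–(-0.111886, -0.1938, 2.43026)  len=2.5482
  (v6,v0,v7) [-+-] → (-0.111886, -0.1938, 0)–(0.111886, -0.1938, 0)  len=0.2238
  (v6,v7,v2) [--+] → (0.111886, -0.1938, 2.43026)–(-0.111886, -0.1938, 2.43026)  len=0.2238
  (v7,v0,v1) [-++] → (0.111886, -0.1938, 0)–(0.878114, -0.1938, 0)  len=0.7662
  (v7,v1,v2) [-++] → (0.878114, -0.1938, 0)–(0.111886, -0.1938, 2.43026)  len=2.5482

Chained into 1 loop(s):
  loop 1: 6 segments, perimeter = 7.0764
Total perimeter = 7.076


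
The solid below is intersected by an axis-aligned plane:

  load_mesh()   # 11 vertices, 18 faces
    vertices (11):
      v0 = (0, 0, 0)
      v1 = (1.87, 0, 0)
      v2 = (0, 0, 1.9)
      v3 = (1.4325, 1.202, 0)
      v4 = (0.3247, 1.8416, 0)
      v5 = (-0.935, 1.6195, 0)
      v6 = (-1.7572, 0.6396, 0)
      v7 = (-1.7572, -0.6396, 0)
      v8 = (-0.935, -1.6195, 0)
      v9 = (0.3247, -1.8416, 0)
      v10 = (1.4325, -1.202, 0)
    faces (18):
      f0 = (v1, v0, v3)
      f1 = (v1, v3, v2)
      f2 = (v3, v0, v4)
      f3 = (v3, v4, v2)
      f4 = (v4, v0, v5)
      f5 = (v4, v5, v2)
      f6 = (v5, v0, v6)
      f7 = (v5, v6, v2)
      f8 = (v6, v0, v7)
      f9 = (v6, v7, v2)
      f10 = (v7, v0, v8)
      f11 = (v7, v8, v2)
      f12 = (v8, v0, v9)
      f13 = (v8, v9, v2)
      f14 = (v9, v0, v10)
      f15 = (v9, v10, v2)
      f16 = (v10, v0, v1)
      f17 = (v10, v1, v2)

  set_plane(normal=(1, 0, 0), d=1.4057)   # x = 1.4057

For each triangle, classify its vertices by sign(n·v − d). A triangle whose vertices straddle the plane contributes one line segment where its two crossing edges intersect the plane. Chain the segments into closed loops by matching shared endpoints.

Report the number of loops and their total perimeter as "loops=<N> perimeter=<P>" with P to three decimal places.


loops=1 perimeter=5.054

Straddling triangles (8 of 18):
  (v1,v0,v3) [+-+] → (1.4057, 0, 0)–(1.4057, 1.17951, 0)  len=1.1795
  (v1,v3,v2) [++-] → (1.4057, 1.17951, 0.0355462)–(1.4057, 0, 0.471749)  len=1.2576
  (v3,v0,v4) [+--] → (1.4057, 1.17951, 0)–(1.4057, 1.21747, 0)  len=0.0380
  (v3,v4,v2) [+--] → (1.4057, 1.21747, 0)–(1.4057, 1.17951, 0.0355462)  len=0.0520
  (v9,v0,v10) [--+] → (1.4057, -1.17951, 0)–(1.4057, -1.21747, 0)  len=0.0380
  (v9,v10,v2) [-+-] → (1.4057, -1.21747, 0)–(1.4057, -1.17951, 0.0355462)  len=0.0520
  (v10,v0,v1) [+-+] → (1.4057, -1.17951, 0)–(1.4057, 0, 0)  len=1.1795
  (v10,v1,v2) [++-] → (1.4057, 0, 0.471749)–(1.4057, -1.17951, 0.0355462)  len=1.2576

Chained into 1 loop(s):
  loop 1: 8 segments, perimeter = 5.0541
Total perimeter = 5.054


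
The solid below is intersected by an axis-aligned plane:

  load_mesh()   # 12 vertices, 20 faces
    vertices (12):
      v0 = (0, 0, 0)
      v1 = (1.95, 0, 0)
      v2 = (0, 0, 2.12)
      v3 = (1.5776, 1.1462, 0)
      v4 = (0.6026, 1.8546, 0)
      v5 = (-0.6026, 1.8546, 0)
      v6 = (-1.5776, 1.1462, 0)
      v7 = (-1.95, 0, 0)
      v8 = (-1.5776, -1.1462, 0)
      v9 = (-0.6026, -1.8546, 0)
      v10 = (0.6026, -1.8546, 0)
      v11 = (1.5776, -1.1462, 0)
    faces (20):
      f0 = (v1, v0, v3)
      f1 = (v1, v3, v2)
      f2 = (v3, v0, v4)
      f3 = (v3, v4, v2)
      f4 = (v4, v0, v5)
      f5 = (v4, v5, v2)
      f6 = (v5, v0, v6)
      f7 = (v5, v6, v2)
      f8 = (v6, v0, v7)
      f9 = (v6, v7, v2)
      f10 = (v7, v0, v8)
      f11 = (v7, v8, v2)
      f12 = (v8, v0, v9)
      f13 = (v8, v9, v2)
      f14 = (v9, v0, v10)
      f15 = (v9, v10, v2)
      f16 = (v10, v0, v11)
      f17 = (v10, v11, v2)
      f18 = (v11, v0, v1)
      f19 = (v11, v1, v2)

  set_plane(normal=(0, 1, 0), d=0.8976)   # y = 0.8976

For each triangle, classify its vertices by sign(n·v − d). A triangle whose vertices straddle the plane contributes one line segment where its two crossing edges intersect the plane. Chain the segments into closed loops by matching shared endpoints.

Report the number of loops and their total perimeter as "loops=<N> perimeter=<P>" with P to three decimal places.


Straddling triangles (10 of 20):
  (v1,v0,v3) [--+] → (1.23543, 0.8976, 0)–(1.65837, 0.8976, 0)  len=0.4229
  (v1,v3,v2) [-+-] → (1.65837, 0.8976, 0)–(1.23543, 0.8976, 0.459808)  len=0.6247
  (v3,v0,v4) [+-+] → (1.23543, 0.8976, 0)–(0.29165, 0.8976, 0)  len=0.9438
  (v3,v4,v2) [++-] → (0.29165, 0.8976, 1.09395)–(1.23543, 0.8976, 0.459808)  len=1.1370
  (v4,v0,v5) [+-+] → (0.29165, 0.8976, 0)–(-0.29165, 0.8976, 0)  len=0.5833
  (v4,v5,v2) [++-] → (-0.29165, 0.8976, 1.09395)–(0.29165, 0.8976, 1.09395)  len=0.5833
  (v5,v0,v6) [+-+] → (-0.29165, 0.8976, 0)–(-1.23543, 0.8976, 0)  len=0.9438
  (v5,v6,v2) [++-] → (-1.23543, 0.8976, 0.459808)–(-0.29165, 0.8976, 1.09395)  len=1.1370
  (v6,v0,v7) [+--] → (-1.23543, 0.8976, 0)–(-1.65837, 0.8976, 0)  len=0.4229
  (v6,v7,v2) [+--] → (-1.65837, 0.8976, 0)–(-1.23543, 0.8976, 0.459808)  len=0.6247

Chained into 1 loop(s):
  loop 1: 10 segments, perimeter = 7.4236
Total perimeter = 7.424

loops=1 perimeter=7.424


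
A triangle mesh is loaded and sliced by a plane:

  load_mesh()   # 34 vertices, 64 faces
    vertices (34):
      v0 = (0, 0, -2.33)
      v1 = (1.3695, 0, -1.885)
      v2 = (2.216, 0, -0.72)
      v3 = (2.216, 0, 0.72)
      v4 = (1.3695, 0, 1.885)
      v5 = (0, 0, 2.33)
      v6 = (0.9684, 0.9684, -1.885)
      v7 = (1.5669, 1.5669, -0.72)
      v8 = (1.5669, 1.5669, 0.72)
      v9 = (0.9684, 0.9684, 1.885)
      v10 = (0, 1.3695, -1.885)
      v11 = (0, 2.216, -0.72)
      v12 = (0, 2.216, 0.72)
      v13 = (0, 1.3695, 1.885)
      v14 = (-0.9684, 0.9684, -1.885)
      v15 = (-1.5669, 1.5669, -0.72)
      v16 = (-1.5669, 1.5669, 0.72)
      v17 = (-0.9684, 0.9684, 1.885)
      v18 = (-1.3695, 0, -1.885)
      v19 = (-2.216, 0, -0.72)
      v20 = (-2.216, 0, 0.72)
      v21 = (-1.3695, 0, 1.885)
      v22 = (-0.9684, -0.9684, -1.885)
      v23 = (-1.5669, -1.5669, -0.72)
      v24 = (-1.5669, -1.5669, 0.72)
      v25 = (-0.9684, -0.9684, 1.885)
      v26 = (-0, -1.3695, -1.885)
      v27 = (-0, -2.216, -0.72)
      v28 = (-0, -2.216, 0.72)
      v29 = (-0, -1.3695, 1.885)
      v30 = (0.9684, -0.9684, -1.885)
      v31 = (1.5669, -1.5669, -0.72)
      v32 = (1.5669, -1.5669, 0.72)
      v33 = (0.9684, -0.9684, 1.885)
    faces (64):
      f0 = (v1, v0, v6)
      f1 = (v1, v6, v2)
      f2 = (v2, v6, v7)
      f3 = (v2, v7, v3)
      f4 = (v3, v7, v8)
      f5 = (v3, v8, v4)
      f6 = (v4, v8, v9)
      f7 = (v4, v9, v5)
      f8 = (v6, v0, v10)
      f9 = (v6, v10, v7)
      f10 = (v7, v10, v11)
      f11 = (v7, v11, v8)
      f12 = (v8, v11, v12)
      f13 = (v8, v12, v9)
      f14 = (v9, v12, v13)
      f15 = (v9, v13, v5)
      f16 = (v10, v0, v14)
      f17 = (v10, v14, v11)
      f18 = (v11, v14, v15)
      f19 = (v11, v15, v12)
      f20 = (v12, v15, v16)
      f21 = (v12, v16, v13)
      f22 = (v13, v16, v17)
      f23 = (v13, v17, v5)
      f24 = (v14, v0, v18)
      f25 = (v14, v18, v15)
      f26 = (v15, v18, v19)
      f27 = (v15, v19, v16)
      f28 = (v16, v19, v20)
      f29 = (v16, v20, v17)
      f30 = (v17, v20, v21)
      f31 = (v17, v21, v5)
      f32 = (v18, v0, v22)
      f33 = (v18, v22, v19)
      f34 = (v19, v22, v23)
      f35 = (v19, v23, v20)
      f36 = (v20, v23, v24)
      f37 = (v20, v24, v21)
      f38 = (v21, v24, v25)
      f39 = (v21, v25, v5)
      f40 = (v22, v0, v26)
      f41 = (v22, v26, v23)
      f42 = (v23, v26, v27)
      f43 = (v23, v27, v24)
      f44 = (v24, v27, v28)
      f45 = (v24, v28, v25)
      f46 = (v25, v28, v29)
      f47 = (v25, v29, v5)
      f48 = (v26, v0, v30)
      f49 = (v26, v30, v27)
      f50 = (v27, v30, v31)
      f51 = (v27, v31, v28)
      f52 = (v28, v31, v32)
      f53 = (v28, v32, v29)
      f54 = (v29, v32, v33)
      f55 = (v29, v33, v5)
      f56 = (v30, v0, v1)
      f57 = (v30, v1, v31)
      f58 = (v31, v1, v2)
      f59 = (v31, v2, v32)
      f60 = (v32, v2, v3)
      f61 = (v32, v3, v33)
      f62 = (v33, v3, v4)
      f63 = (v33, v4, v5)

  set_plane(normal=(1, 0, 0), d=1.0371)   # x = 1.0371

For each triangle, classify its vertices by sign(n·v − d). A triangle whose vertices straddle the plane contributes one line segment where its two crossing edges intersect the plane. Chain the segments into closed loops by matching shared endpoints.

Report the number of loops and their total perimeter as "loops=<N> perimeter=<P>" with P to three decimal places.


Straddling triangles (20 of 64):
  (v1,v0,v6) [+--] → (1.0371, 0, -1.99301)–(1.0371, 0.802533, -1.885)  len=0.8098
  (v1,v6,v2) [+-+] → (1.0371, 0.802533, -1.885)–(1.0371, 0.915074, -1.82085)  len=0.1295
  (v2,v6,v7) [+-+] → (1.0371, 0.915074, -1.82085)–(1.0371, 1.0371, -1.75127)  len=0.1405
  (v4,v8,v9) [++-] → (1.0371, 1.0371, 1.75127)–(1.0371, 0.802533, 1.885)  len=0.2700
  (v4,v9,v5) [+--] → (1.0371, 0.802533, 1.885)–(1.0371, 0, 1.99301)  len=0.8098
  (v6,v10,v7) [--+] → (1.0371, 1.50016, -1.11391)–(1.0371, 1.0371, -1.75127)  len=0.7878
  (v7,v10,v11) [+--] → (1.0371, 1.50016, -1.11391)–(1.0371, 1.78637, -0.72)  len=0.4869
  (v7,v11,v8) [+-+] → (1.0371, 1.78637, -0.72)–(1.0371, 1.78637, 0.233107)  len=0.9531
  (v8,v11,v12) [+--] → (1.0371, 1.78637, 0.233107)–(1.0371, 1.78637, 0.72)  len=0.4869
  (v8,v12,v9) [+--] → (1.0371, 1.78637, 0.72)–(1.0371, 1.0371, 1.75127)  len=1.2747
  (v27,v30,v31) [--+] → (1.0371, -1.0371, -1.75127)–(1.0371, -1.78637, -0.72)  len=1.2747
  (v27,v31,v28) [-+-] → (1.0371, -1.78637, -0.72)–(1.0371, -1.78637, -0.233107)  len=0.4869
  (v28,v31,v32) [-++] → (1.0371, -1.78637, -0.233107)–(1.0371, -1.78637, 0.72)  len=0.9531
  (v28,v32,v29) [-+-] → (1.0371, -1.78637, 0.72)–(1.0371, -1.50016, 1.11391)  len=0.4869
  (v29,v32,v33) [-+-] → (1.0371, -1.50016, 1.11391)–(1.0371, -1.0371, 1.75127)  len=0.7878
  (v30,v0,v1) [--+] → (1.0371, 0, -1.99301)–(1.0371, -0.802533, -1.885)  len=0.8098
  (v30,v1,v31) [-++] → (1.0371, -0.802533, -1.885)–(1.0371, -1.0371, -1.75127)  len=0.2700
  (v32,v3,v33) [++-] → (1.0371, -0.915074, 1.82085)–(1.0371, -1.0371, 1.75127)  len=0.1405
  (v33,v3,v4) [-++] → (1.0371, -0.915074, 1.82085)–(1.0371, -0.802533, 1.885)  len=0.1295
  (v33,v4,v5) [-+-] → (1.0371, -0.802533, 1.885)–(1.0371, 0, 1.99301)  len=0.8098

Chained into 1 loop(s):
  loop 1: 20 segments, perimeter = 12.2980
Total perimeter = 12.298

loops=1 perimeter=12.298


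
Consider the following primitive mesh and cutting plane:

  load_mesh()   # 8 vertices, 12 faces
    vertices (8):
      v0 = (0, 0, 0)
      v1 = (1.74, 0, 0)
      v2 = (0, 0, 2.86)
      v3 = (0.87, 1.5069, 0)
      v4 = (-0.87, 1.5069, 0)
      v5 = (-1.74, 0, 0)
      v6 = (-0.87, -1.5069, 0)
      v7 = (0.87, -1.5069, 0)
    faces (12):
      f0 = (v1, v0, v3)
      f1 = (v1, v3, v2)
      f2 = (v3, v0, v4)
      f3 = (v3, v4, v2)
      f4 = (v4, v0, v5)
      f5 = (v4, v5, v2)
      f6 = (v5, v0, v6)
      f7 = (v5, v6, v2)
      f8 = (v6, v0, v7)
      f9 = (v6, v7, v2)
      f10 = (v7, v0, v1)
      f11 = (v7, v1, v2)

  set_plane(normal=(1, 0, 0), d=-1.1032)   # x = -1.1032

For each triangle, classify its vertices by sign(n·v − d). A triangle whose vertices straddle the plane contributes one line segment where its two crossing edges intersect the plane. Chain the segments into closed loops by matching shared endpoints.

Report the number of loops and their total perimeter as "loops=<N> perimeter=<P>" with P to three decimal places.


loops=1 perimeter=5.247

Straddling triangles (4 of 12):
  (v4,v0,v5) [++-] → (-1.1032, 0, 0)–(-1.1032, 1.10298, 0)  len=1.1030
  (v4,v5,v2) [+-+] → (-1.1032, 1.10298, 0)–(-1.1032, 0, 1.04669)  len=1.5206
  (v5,v0,v6) [-++] → (-1.1032, 0, 0)–(-1.1032, -1.10298, 0)  len=1.1030
  (v5,v6,v2) [-++] → (-1.1032, -1.10298, 0)–(-1.1032, 0, 1.04669)  len=1.5206

Chained into 1 loop(s):
  loop 1: 4 segments, perimeter = 5.2471
Total perimeter = 5.247


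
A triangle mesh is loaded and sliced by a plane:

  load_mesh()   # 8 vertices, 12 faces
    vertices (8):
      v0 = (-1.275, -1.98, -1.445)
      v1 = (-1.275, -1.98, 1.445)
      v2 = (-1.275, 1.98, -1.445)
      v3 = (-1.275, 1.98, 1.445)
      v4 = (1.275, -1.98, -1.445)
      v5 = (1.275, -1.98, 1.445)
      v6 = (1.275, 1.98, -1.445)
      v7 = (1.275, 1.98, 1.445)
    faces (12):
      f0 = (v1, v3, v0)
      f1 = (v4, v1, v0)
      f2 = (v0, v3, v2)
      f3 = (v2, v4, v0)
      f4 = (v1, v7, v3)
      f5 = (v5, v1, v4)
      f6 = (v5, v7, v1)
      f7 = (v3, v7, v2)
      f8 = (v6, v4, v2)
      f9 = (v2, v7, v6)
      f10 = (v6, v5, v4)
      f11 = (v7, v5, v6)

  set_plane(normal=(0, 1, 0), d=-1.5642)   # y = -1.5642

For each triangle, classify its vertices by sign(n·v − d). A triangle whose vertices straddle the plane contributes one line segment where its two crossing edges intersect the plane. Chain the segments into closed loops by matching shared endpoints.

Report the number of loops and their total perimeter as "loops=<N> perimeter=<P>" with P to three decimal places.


loops=1 perimeter=10.880

Straddling triangles (8 of 12):
  (v1,v3,v0) [-+-] → (-1.275, -1.5642, 1.445)–(-1.275, -1.5642, -1.14155)  len=2.5866
  (v0,v3,v2) [-++] → (-1.275, -1.5642, -1.14155)–(-1.275, -1.5642, -1.445)  len=0.3034
  (v2,v4,v0) [+--] → (1.00725, -1.5642, -1.445)–(-1.275, -1.5642, -1.445)  len=2.2822
  (v1,v7,v3) [-++] → (-1.00725, -1.5642, 1.445)–(-1.275, -1.5642, 1.445)  len=0.2677
  (v5,v7,v1) [-+-] → (1.275, -1.5642, 1.445)–(-1.00725, -1.5642, 1.445)  len=2.2822
  (v6,v4,v2) [+-+] → (1.275, -1.5642, -1.445)–(1.00725, -1.5642, -1.445)  len=0.2677
  (v6,v5,v4) [+--] → (1.275, -1.5642, 1.14155)–(1.275, -1.5642, -1.445)  len=2.5866
  (v7,v5,v6) [+-+] → (1.275, -1.5642, 1.445)–(1.275, -1.5642, 1.14155)  len=0.3034

Chained into 1 loop(s):
  loop 1: 8 segments, perimeter = 10.8800
Total perimeter = 10.880
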